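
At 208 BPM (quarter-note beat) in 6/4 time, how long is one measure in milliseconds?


Solution.
Quarter-note beat duration = 60000 / 208 ms
Beats per measure (6/4) = 6
One measure = 6 × 60000 / 208 = 360000 / 208 ms
= 1730.8 ms


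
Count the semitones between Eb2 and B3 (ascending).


Reasoning:
Absolute semitone position = octave×12 + chromatic position
Eb2: 2×12 + 3 = 27
B3: 3×12 + 11 = 47
Difference = 47 - 27 = 20
= 20 semitones


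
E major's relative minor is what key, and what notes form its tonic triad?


Let's work it out.
The relative minor shares the major's key signature and starts on its 6th degree
6th degree = a major 6th above the tonic; a major 6th above E is C#
→ relative minor of E major is C# minor
Tonic triad of C# minor = root + minor 3rd + perfect 5th = C# E G#
= C# minor; triad = C# E G#


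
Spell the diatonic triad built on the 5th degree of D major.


D major scale: D E F# G A B C#
Diatonic triad on degree 5 stacks scale notes 5, 7, 2: A C# E
A→C# = 4 semitones; A→E = 7 semitones → major triad
= A C# E (major)


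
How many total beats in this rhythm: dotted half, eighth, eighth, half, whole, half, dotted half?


Solution.
Beat values:
  dotted half = 3 beats
  eighth = 0.5 beats
  eighth = 0.5 beats
  half = 2 beats
  whole = 4 beats
  half = 2 beats
  dotted half = 3 beats
Sum = 3 + 0.5 + 0.5 + 2 + 4 + 2 + 3
= 15 beats


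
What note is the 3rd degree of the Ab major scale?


Let's work it out.
Major scale pattern: W-W-H-W-W-W-H (2-2-1-2-2-2-1 semitones)
Starting from Ab:
  Ab + 2 semitones → Bb
  Bb + 2 semitones → C
  C + 1 semitone → Db
  Db + 2 semitones → Eb
  Eb + 2 semitones → F
  F + 2 semitones → G
  G + 1 semitone → Ab
Scale: Ab Bb C Db Eb F G
Degree 3 = C


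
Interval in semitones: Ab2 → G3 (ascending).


Reasoning:
Absolute semitone position = octave×12 + chromatic position
Ab2: 2×12 + 8 = 32
G3: 3×12 + 7 = 43
Difference = 43 - 32 = 11
= 11 semitones


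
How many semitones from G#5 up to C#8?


Reasoning:
Absolute semitone position = octave×12 + chromatic position
G#5: 5×12 + 8 = 68
C#8: 8×12 + 1 = 97
Difference = 97 - 68 = 29
= 29 semitones


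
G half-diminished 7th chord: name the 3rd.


Solution.
Half-diminished 7th chord = root + minor 3rd + diminished 5th + minor 7th
Seventh chords stack in thirds, so the letter names are G-B-D-F
Root: G
Minor 3rd above G: Bb
Diminished 5th above G: Db
Minor 7th above G: F
The 3rd = Bb


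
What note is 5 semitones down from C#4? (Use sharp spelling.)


Reasoning:
C#4: chromatic position 1 in octave 4 → absolute = 4×12 + 1 = 49
Transpose down 5: 49 - 5 = 44
44 = 3×12 + 8 → G# in octave 3
Result = G#3


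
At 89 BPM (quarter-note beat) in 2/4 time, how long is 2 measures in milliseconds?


Quarter-note beat duration = 60000 / 89 ms
Beats per measure (2/4) = 2
One measure = 2 × 60000 / 89 = 120000 / 89 ms
2 measures = 2 × 120000 / 89 = 240000 / 89
= 2696.6 ms


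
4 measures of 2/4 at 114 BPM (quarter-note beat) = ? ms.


Quarter-note beat duration = 60000 / 114 ms
Beats per measure (2/4) = 2
One measure = 2 × 60000 / 114 = 120000 / 114 ms
4 measures = 4 × 120000 / 114 = 480000 / 114
= 4210.5 ms


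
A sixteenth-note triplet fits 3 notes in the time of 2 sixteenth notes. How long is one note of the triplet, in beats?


Let's work it out.
Triplet: 3 notes occupy the space of 2 sixteenth notes
Space = 2 × 1/4 = 1/2 beats
Each triplet note = 1/2 / 3 = 1/6 beats
= 1/6 beats


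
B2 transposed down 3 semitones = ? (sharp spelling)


Step by step:
B2: chromatic position 11 in octave 2 → absolute = 2×12 + 11 = 35
Transpose down 3: 35 - 3 = 32
32 = 2×12 + 8 → G# in octave 2
Result = G#2


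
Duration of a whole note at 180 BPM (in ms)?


Solution.
One quarter-note beat = 60000 / BPM = 60000 / 180 ms
Whole note = 4 × quarter note
Duration = 4 × 60000 / 180 = 240000 / 180
= 1333.3 ms


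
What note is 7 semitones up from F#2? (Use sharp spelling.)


F#2: chromatic position 6 in octave 2 → absolute = 2×12 + 6 = 30
Transpose up 7: 30 + 7 = 37
37 = 3×12 + 1 → C# in octave 3
Result = C#3


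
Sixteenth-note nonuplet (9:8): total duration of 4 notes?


Solution.
Nonuplet: 9 notes occupy the space of 8 sixteenth notes
Space = 8 × 1/4 = 2 beats
Each nonuplet note = 2 / 9 = 2/9 beats
4 notes = 4 × 2/9 = 8/9
= 8/9 beats


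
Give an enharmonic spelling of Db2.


Solution.
Enharmonic notes sound the same pitch but are spelled with different letter names
Db and C# name the same pitch class
= C#2


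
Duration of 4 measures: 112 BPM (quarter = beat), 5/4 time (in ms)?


Quarter-note beat duration = 60000 / 112 ms
Beats per measure (5/4) = 5
One measure = 5 × 60000 / 112 = 300000 / 112 ms
4 measures = 4 × 300000 / 112 = 1200000 / 112
= 10714.3 ms


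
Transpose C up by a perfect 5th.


Step by step:
perfect 5th: 5 letter names, 7 semitones
Letter: C + 4 → G
Pitch: C + 7 semitones, spelled as a G → G
= G


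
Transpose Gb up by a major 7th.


Reasoning:
major 7th: 7 letter names, 11 semitones
Letter: G + 6 → F
Pitch: Gb + 11 semitones, spelled as an F → F
= F


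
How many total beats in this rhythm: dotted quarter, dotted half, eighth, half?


Reasoning:
Beat values:
  dotted quarter = 1.5 beats
  dotted half = 3 beats
  eighth = 0.5 beats
  half = 2 beats
Sum = 1.5 + 3 + 0.5 + 2
= 7 beats


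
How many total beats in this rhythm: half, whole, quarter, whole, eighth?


Step by step:
Beat values:
  half = 2 beats
  whole = 4 beats
  quarter = 1 beat
  whole = 4 beats
  eighth = 0.5 beats
Sum = 2 + 4 + 1 + 4 + 0.5
= 11.5 beats


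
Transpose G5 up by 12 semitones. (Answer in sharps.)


Solution.
G5: chromatic position 7 in octave 5 → absolute = 5×12 + 7 = 67
Transpose up 12: 67 + 12 = 79
79 = 6×12 + 7 → G in octave 6
Result = G6


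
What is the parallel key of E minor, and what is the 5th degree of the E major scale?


Let's work it out.
Parallel keys share the same tonic but differ in mode
E minor → parallel is E major
E major scale: E F# G# A B C# D#
= E major; 5th degree = B


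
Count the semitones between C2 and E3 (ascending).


Absolute semitone position = octave×12 + chromatic position
C2: 2×12 + 0 = 24
E3: 3×12 + 4 = 40
Difference = 40 - 24 = 16
= 16 semitones


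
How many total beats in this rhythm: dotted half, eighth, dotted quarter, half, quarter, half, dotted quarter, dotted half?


Let's work it out.
Beat values:
  dotted half = 3 beats
  eighth = 0.5 beats
  dotted quarter = 1.5 beats
  half = 2 beats
  quarter = 1 beat
  half = 2 beats
  dotted quarter = 1.5 beats
  dotted half = 3 beats
Sum = 3 + 0.5 + 1.5 + 2 + 1 + 2 + 1.5 + 3
= 14.5 beats


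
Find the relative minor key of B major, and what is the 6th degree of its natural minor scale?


Step by step:
The relative minor shares the major's key signature and starts on its 6th degree
6th degree = a major 6th above the tonic; a major 6th above B is G#
→ relative minor of B major is G# minor
G# natural minor scale: G# A# B C# D# E F#
= G# minor; 6th degree = E


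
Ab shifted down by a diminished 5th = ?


Step by step:
diminished 5th: 5 letter names, 6 semitones
Letter: A - 4 → D
Pitch: Ab - 6 semitones, spelled as a D → D
= D


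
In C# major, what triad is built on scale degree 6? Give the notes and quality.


Let's work it out.
C# major scale: C# D# E# F# G# A# B#
Diatonic triad on degree 6 stacks scale notes 6, 1, 3: A# C# E#
A#→C# = 3 semitones; A#→E# = 7 semitones → minor triad
= A# C# E# (minor)


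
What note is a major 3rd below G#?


A 3rd spans 3 letter names, so from G we land on E
A major 3rd = 4 semitones below G#
Spell E at that pitch: E
= E


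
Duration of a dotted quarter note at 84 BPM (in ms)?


Let's work it out.
One quarter-note beat = 60000 / BPM = 60000 / 84 ms
Dotted quarter note = 3/2 × quarter note
Duration = 3/2 × 60000 / 84 = 90000 / 84
= 1071.4 ms


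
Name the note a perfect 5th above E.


Step by step:
A 5th spans 5 letter names, so from E we land on B
A perfect 5th = 7 semitones above E
Spell B at that pitch: B
= B


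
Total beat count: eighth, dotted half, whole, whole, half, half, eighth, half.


Let's work it out.
Beat values:
  eighth = 0.5 beats
  dotted half = 3 beats
  whole = 4 beats
  whole = 4 beats
  half = 2 beats
  half = 2 beats
  eighth = 0.5 beats
  half = 2 beats
Sum = 0.5 + 3 + 4 + 4 + 2 + 2 + 0.5 + 2
= 18 beats


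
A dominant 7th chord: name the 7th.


Working:
Dominant 7th chord = root + major 3rd + perfect 5th + minor 7th
Seventh chords stack in thirds, so the letter names are A-C-E-G
Root: A
Major 3rd above A: C#
Perfect 5th above A: E
Minor 7th above A: G
The 7th = G


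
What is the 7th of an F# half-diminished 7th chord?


Half-diminished 7th chord = root + minor 3rd + diminished 5th + minor 7th
Seventh chords stack in thirds, so the letter names are F-A-C-E
Root: F#
Minor 3rd above F#: A
Diminished 5th above F#: C
Minor 7th above F#: E
The 7th = E


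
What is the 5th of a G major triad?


Working:
Major triad = root + major 3rd (4 semitones) + perfect 5th (7 semitones)
A triad on G stacks thirds, so the chord tones use letter names G-B-D
Root: G
Major 3rd above G: B
Perfect 5th above G: D
The 5th = D


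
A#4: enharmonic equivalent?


Working:
Enharmonic notes sound the same pitch but are spelled with different letter names
A# and Bb name the same pitch class
= Bb4


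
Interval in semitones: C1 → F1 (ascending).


Reasoning:
Absolute semitone position = octave×12 + chromatic position
C1: 1×12 + 0 = 12
F1: 1×12 + 5 = 17
Difference = 17 - 12 = 5
= 5 semitones


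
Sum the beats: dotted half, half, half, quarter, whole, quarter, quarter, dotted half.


Step by step:
Beat values:
  dotted half = 3 beats
  half = 2 beats
  half = 2 beats
  quarter = 1 beat
  whole = 4 beats
  quarter = 1 beat
  quarter = 1 beat
  dotted half = 3 beats
Sum = 3 + 2 + 2 + 1 + 4 + 1 + 1 + 3
= 17 beats


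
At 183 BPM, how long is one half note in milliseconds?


Let's work it out.
One quarter-note beat = 60000 / BPM = 60000 / 183 ms
Half note = 2 × quarter note
Duration = 2 × 60000 / 183 = 120000 / 183
= 655.7 ms


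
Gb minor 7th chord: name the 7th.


Working:
Minor 7th chord = root + minor 3rd + perfect 5th + minor 7th
Seventh chords stack in thirds, so the letter names are G-B-D-F
Root: Gb
Minor 3rd above Gb: Bbb
Perfect 5th above Gb: Db
Minor 7th above Gb: Fb
The 7th = Fb


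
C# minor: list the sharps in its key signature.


Working:
Sharp minor keys follow the circle of fifths: A(0), E(1), B(2), F#(3), C#(4), G#(5), D#(6), A#(7)
C# minor has 4 sharps
Order of sharps: F# C# G# D# A# E# B# → first 4: F#, C#, G#, D#
= F#, C#, G#, D#


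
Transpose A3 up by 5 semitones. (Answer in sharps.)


A3: chromatic position 9 in octave 3 → absolute = 3×12 + 9 = 45
Transpose up 5: 45 + 5 = 50
50 = 4×12 + 2 → D in octave 4
Result = D4


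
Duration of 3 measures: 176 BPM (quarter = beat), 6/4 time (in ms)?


Solution.
Quarter-note beat duration = 60000 / 176 ms
Beats per measure (6/4) = 6
One measure = 6 × 60000 / 176 = 360000 / 176 ms
3 measures = 3 × 360000 / 176 = 1080000 / 176
= 6136.4 ms


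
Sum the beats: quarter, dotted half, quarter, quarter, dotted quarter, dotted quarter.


Step by step:
Beat values:
  quarter = 1 beat
  dotted half = 3 beats
  quarter = 1 beat
  quarter = 1 beat
  dotted quarter = 1.5 beats
  dotted quarter = 1.5 beats
Sum = 1 + 3 + 1 + 1 + 1.5 + 1.5
= 9 beats


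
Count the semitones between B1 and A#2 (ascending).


Solution.
Absolute semitone position = octave×12 + chromatic position
B1: 1×12 + 11 = 23
A#2: 2×12 + 10 = 34
Difference = 34 - 23 = 11
= 11 semitones


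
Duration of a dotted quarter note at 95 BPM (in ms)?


One quarter-note beat = 60000 / BPM = 60000 / 95 ms
Dotted quarter note = 3/2 × quarter note
Duration = 3/2 × 60000 / 95 = 90000 / 95
= 947.4 ms


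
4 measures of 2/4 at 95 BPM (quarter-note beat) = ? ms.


Reasoning:
Quarter-note beat duration = 60000 / 95 ms
Beats per measure (2/4) = 2
One measure = 2 × 60000 / 95 = 120000 / 95 ms
4 measures = 4 × 120000 / 95 = 480000 / 95
= 5052.6 ms


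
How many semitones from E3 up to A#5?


Working:
Absolute semitone position = octave×12 + chromatic position
E3: 3×12 + 4 = 40
A#5: 5×12 + 10 = 70
Difference = 70 - 40 = 30
= 30 semitones


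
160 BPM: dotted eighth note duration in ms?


One quarter-note beat = 60000 / BPM = 60000 / 160 ms
Dotted eighth note = 3/4 × quarter note
Duration = 3/4 × 60000 / 160 = 45000 / 160
= 281.2 ms


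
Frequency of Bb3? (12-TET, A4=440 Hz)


Let's work it out.
f = 440 × 2^(n/12) where n = semitones from A4
Bb3: -11 semitones from A4
f = 440 × 2^(-11/12)
f = 233.08 Hz


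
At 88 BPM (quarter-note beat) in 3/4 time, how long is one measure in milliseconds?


Working:
Quarter-note beat duration = 60000 / 88 ms
Beats per measure (3/4) = 3
One measure = 3 × 60000 / 88 = 180000 / 88 ms
= 2045.5 ms


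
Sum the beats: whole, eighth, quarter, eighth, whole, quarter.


Let's work it out.
Beat values:
  whole = 4 beats
  eighth = 0.5 beats
  quarter = 1 beat
  eighth = 0.5 beats
  whole = 4 beats
  quarter = 1 beat
Sum = 4 + 0.5 + 1 + 0.5 + 4 + 1
= 11 beats


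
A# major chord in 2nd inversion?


Reasoning:
Root position: A# C## E#
2nd inversion: move root and 3rd up an octave
Bass note: E#
Notes (bottom to top) = E# A# C##


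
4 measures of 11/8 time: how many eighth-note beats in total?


Time signature 11/8: the bottom number 8 means the eighth note gets one count
The top number 11 means 11 eighth-note beats per measure
Total = 11 × 4 measures
= 44 eighth-note beats


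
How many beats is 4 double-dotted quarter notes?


Solution.
Base quarter note = 1 beat
Dot 1 adds half the previous value: +1/2
Dot 2 adds half the previous value: +1/4
One double-dotted quarter = 1 + 1/2 + 1/4 = 7/4
4 of them = 4 × 7/4 = 7
= 7 beats


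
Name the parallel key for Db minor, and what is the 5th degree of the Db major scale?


Working:
Parallel keys share the same tonic but differ in mode
Db minor → parallel is Db major
Db major scale: Db Eb F Gb Ab Bb C
= Db major; 5th degree = Ab


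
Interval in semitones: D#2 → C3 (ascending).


Working:
Absolute semitone position = octave×12 + chromatic position
D#2: 2×12 + 3 = 27
C3: 3×12 + 0 = 36
Difference = 36 - 27 = 9
= 9 semitones


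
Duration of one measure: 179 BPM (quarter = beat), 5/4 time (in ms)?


Let's work it out.
Quarter-note beat duration = 60000 / 179 ms
Beats per measure (5/4) = 5
One measure = 5 × 60000 / 179 = 300000 / 179 ms
= 1676.0 ms


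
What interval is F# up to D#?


Step by step:
Letter names: F → D spans 6 letter names → a 6th
Semitones: F# → D# = 9 half-steps
A 6th of 9 semitones is a major 6th
= major 6th


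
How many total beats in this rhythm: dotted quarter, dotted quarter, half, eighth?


Beat values:
  dotted quarter = 1.5 beats
  dotted quarter = 1.5 beats
  half = 2 beats
  eighth = 0.5 beats
Sum = 1.5 + 1.5 + 2 + 0.5
= 5.5 beats


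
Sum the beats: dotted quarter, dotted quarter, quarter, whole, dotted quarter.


Reasoning:
Beat values:
  dotted quarter = 1.5 beats
  dotted quarter = 1.5 beats
  quarter = 1 beat
  whole = 4 beats
  dotted quarter = 1.5 beats
Sum = 1.5 + 1.5 + 1 + 4 + 1.5
= 9.5 beats


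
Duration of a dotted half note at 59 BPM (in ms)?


Step by step:
One quarter-note beat = 60000 / BPM = 60000 / 59 ms
Dotted half note = 3 × quarter note
Duration = 3 × 60000 / 59 = 180000 / 59
= 3050.8 ms


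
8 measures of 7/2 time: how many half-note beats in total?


Time signature 7/2: the bottom number 2 means the half note gets one count
The top number 7 means 7 half-note beats per measure
Total = 7 × 8 measures
= 56 half-note beats


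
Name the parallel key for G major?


Parallel keys share the same tonic but differ in mode
G major → parallel is G minor
= G minor


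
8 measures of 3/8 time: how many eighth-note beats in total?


Step by step:
Time signature 3/8: the bottom number 8 means the eighth note gets one count
The top number 3 means 3 eighth-note beats per measure
Total = 3 × 8 measures
= 24 eighth-note beats


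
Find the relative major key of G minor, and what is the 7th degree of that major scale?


Step by step:
The relative major shares the key signature and is a minor 3rd above the minor tonic
A minor 3rd above G is Bb
→ relative major of G minor is Bb major
Bb major scale: Bb C D Eb F G A
= Bb major; 7th degree = A


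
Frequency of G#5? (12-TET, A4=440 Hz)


Working:
f = 440 × 2^(n/12) where n = semitones from A4
G#5: 11 semitones from A4
f = 440 × 2^(11/12)
f = 830.61 Hz


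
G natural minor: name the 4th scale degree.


Working:
Natural minor scale pattern: W-H-W-W-H-W-W (2-1-2-2-1-2-2 semitones)
Starting from G:
  G + 2 semitones → A
  A + 1 semitone → Bb
  Bb + 2 semitones → C
  C + 2 semitones → D
  D + 1 semitone → Eb
  Eb + 2 semitones → F
  F + 2 semitones → G
Scale: G A Bb C D Eb F
Degree 4 = C


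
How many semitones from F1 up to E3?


Reasoning:
Absolute semitone position = octave×12 + chromatic position
F1: 1×12 + 5 = 17
E3: 3×12 + 4 = 40
Difference = 40 - 17 = 23
= 23 semitones


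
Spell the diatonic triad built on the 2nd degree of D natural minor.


Solution.
D natural minor scale: D E F G A Bb C
Diatonic triad on degree 2 stacks scale notes 2, 4, 6: E G Bb
E→G = 3 semitones; E→Bb = 6 semitones → diminished triad
= E G Bb (diminished)


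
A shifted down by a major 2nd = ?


Step by step:
major 2nd: 2 letter names, 2 semitones
Letter: A - 1 → G
Pitch: A - 2 semitones, spelled as a G → G
= G


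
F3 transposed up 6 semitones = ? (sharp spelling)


Solution.
F3: chromatic position 5 in octave 3 → absolute = 3×12 + 5 = 41
Transpose up 6: 41 + 6 = 47
47 = 3×12 + 11 → B in octave 3
Result = B3


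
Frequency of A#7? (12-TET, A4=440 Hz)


Solution.
f = 440 × 2^(n/12) where n = semitones from A4
A#7: 37 semitones from A4
f = 440 × 2^(37/12)
f = 3729.31 Hz


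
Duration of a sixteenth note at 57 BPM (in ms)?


Step by step:
One quarter-note beat = 60000 / BPM = 60000 / 57 ms
Sixteenth note = 1/4 × quarter note
Duration = 1/4 × 60000 / 57 = 15000 / 57
= 263.2 ms


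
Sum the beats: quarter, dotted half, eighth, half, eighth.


Working:
Beat values:
  quarter = 1 beat
  dotted half = 3 beats
  eighth = 0.5 beats
  half = 2 beats
  eighth = 0.5 beats
Sum = 1 + 3 + 0.5 + 2 + 0.5
= 7 beats


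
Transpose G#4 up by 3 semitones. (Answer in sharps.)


Working:
G#4: chromatic position 8 in octave 4 → absolute = 4×12 + 8 = 56
Transpose up 3: 56 + 3 = 59
59 = 4×12 + 11 → B in octave 4
Result = B4


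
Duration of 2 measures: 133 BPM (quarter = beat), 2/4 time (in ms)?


Step by step:
Quarter-note beat duration = 60000 / 133 ms
Beats per measure (2/4) = 2
One measure = 2 × 60000 / 133 = 120000 / 133 ms
2 measures = 2 × 120000 / 133 = 240000 / 133
= 1804.5 ms


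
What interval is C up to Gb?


Letter names: C → G spans 5 letter names → a 5th
Semitones: C → Gb = 6 half-steps
A 5th of 6 semitones is a diminished 5th
= diminished 5th


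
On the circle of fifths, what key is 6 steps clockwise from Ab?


Reasoning:
Each clockwise step on the circle of fifths moves up a perfect 5th
From Ab: Ab → Eb → Bb → F → C → G → D
= D


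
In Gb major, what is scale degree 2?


Reasoning:
Major scale pattern: W-W-H-W-W-W-H (2-2-1-2-2-2-1 semitones)
Starting from Gb:
  Gb + 2 semitones → Ab
  Ab + 2 semitones → Bb
  Bb + 1 semitone → Cb
  Cb + 2 semitones → Db
  Db + 2 semitones → Eb
  Eb + 2 semitones → F
  F + 1 semitone → Gb
Scale: Gb Ab Bb Cb Db Eb F
Degree 2 = Ab


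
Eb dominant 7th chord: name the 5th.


Dominant 7th chord = root + major 3rd + perfect 5th + minor 7th
Seventh chords stack in thirds, so the letter names are E-G-B-D
Root: Eb
Major 3rd above Eb: G
Perfect 5th above Eb: Bb
Minor 7th above Eb: Db
The 5th = Bb


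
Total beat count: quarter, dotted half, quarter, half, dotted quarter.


Step by step:
Beat values:
  quarter = 1 beat
  dotted half = 3 beats
  quarter = 1 beat
  half = 2 beats
  dotted quarter = 1.5 beats
Sum = 1 + 3 + 1 + 2 + 1.5
= 8.5 beats


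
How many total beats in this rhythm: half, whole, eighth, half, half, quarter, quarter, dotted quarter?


Let's work it out.
Beat values:
  half = 2 beats
  whole = 4 beats
  eighth = 0.5 beats
  half = 2 beats
  half = 2 beats
  quarter = 1 beat
  quarter = 1 beat
  dotted quarter = 1.5 beats
Sum = 2 + 4 + 0.5 + 2 + 2 + 1 + 1 + 1.5
= 14 beats


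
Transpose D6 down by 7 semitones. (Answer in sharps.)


D6: chromatic position 2 in octave 6 → absolute = 6×12 + 2 = 74
Transpose down 7: 74 - 7 = 67
67 = 5×12 + 7 → G in octave 5
Result = G5


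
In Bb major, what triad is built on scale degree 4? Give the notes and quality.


Working:
Bb major scale: Bb C D Eb F G A
Diatonic triad on degree 4 stacks scale notes 4, 6, 1: Eb G Bb
Eb→G = 4 semitones; Eb→Bb = 7 semitones → major triad
= Eb G Bb (major)


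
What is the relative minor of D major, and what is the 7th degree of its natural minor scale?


Solution.
The relative minor shares the major's key signature and starts on its 6th degree
6th degree = a major 6th above the tonic; a major 6th above D is B
→ relative minor of D major is B minor
B natural minor scale: B C# D E F# G A
= B minor; 7th degree = A


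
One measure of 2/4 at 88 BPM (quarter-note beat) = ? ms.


Reasoning:
Quarter-note beat duration = 60000 / 88 ms
Beats per measure (2/4) = 2
One measure = 2 × 60000 / 88 = 120000 / 88 ms
= 1363.6 ms


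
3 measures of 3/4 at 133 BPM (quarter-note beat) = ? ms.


Quarter-note beat duration = 60000 / 133 ms
Beats per measure (3/4) = 3
One measure = 3 × 60000 / 133 = 180000 / 133 ms
3 measures = 3 × 180000 / 133 = 540000 / 133
= 4060.2 ms


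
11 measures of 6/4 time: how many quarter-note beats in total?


Time signature 6/4: the bottom number 4 means the quarter note gets one count
The top number 6 means 6 quarter-note beats per measure
Total = 6 × 11 measures
= 66 quarter-note beats


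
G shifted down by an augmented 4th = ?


Reasoning:
augmented 4th: 4 letter names, 6 semitones
Letter: G - 3 → D
Pitch: G - 6 semitones, spelled as a D → Db
= Db


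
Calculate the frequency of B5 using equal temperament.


Reasoning:
f = 440 × 2^(n/12) where n = semitones from A4
B5: 14 semitones from A4
f = 440 × 2^(14/12)
f = 987.77 Hz


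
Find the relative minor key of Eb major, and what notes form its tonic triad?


The relative minor shares the major's key signature and starts on its 6th degree
6th degree = a major 6th above the tonic; a major 6th above Eb is C
→ relative minor of Eb major is C minor
Tonic triad of C minor = root + minor 3rd + perfect 5th = C Eb G
= C minor; triad = C Eb G


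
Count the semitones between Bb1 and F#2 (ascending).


Step by step:
Absolute semitone position = octave×12 + chromatic position
Bb1: 1×12 + 10 = 22
F#2: 2×12 + 6 = 30
Difference = 30 - 22 = 8
= 8 semitones


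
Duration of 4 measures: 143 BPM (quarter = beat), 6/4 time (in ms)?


Let's work it out.
Quarter-note beat duration = 60000 / 143 ms
Beats per measure (6/4) = 6
One measure = 6 × 60000 / 143 = 360000 / 143 ms
4 measures = 4 × 360000 / 143 = 1440000 / 143
= 10069.9 ms


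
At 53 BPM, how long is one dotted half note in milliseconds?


Solution.
One quarter-note beat = 60000 / BPM = 60000 / 53 ms
Dotted half note = 3 × quarter note
Duration = 3 × 60000 / 53 = 180000 / 53
= 3396.2 ms


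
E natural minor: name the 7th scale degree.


Working:
Natural minor scale pattern: W-H-W-W-H-W-W (2-1-2-2-1-2-2 semitones)
Starting from E:
  E + 2 semitones → F#
  F# + 1 semitone → G
  G + 2 semitones → A
  A + 2 semitones → B
  B + 1 semitone → C
  C + 2 semitones → D
  D + 2 semitones → E
Scale: E F# G A B C D
Degree 7 = D


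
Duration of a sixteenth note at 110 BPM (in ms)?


Step by step:
One quarter-note beat = 60000 / BPM = 60000 / 110 ms
Sixteenth note = 1/4 × quarter note
Duration = 1/4 × 60000 / 110 = 15000 / 110
= 136.4 ms


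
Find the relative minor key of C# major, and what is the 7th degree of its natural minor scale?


The relative minor shares the major's key signature and starts on its 6th degree
6th degree = a major 6th above the tonic; a major 6th above C# is A#
→ relative minor of C# major is A# minor
A# natural minor scale: A# B# C# D# E# F# G#
= A# minor; 7th degree = G#


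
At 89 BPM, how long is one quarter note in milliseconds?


Reasoning:
One quarter-note beat = 60000 / BPM = 60000 / 89 ms
Duration = 60000 / 89
= 674.2 ms


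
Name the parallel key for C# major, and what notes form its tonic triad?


Parallel keys share the same tonic but differ in mode
C# major → parallel is C# minor
Tonic triad of C# minor = C# E G#
= C# minor; triad = C# E G#


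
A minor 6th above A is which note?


A 6th spans 6 letter names, so from A we land on F
A minor 6th = 8 semitones above A
Spell F at that pitch: F
= F


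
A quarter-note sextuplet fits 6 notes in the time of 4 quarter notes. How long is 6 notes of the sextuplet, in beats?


Solution.
Sextuplet: 6 notes occupy the space of 4 quarter notes
Space = 4 × 1 = 4 beats
Each sextuplet note = 4 / 6 = 2/3 beats
6 notes = 6 × 2/3 = 4
= 4 beats


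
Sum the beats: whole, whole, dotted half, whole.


Let's work it out.
Beat values:
  whole = 4 beats
  whole = 4 beats
  dotted half = 3 beats
  whole = 4 beats
Sum = 4 + 4 + 3 + 4
= 15 beats


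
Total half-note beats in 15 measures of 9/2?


Time signature 9/2: the bottom number 2 means the half note gets one count
The top number 9 means 9 half-note beats per measure
Total = 9 × 15 measures
= 135 half-note beats


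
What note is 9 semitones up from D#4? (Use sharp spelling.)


Let's work it out.
D#4: chromatic position 3 in octave 4 → absolute = 4×12 + 3 = 51
Transpose up 9: 51 + 9 = 60
60 = 5×12 + 0 → C in octave 5
Result = C5


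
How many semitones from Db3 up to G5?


Reasoning:
Absolute semitone position = octave×12 + chromatic position
Db3: 3×12 + 1 = 37
G5: 5×12 + 7 = 67
Difference = 67 - 37 = 30
= 30 semitones


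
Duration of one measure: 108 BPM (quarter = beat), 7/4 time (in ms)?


Working:
Quarter-note beat duration = 60000 / 108 ms
Beats per measure (7/4) = 7
One measure = 7 × 60000 / 108 = 420000 / 108 ms
= 3888.9 ms


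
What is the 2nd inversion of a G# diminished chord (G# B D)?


Reasoning:
Root position: G# B D
2nd inversion: move root and 3rd up an octave
Bass note: D
Notes (bottom to top) = D G# B


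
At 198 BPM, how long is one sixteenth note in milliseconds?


One quarter-note beat = 60000 / BPM = 60000 / 198 ms
Sixteenth note = 1/4 × quarter note
Duration = 1/4 × 60000 / 198 = 15000 / 198
= 75.8 ms


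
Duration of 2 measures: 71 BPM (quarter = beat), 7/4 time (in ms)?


Reasoning:
Quarter-note beat duration = 60000 / 71 ms
Beats per measure (7/4) = 7
One measure = 7 × 60000 / 71 = 420000 / 71 ms
2 measures = 2 × 420000 / 71 = 840000 / 71
= 11831.0 ms


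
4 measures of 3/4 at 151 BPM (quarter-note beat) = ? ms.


Step by step:
Quarter-note beat duration = 60000 / 151 ms
Beats per measure (3/4) = 3
One measure = 3 × 60000 / 151 = 180000 / 151 ms
4 measures = 4 × 180000 / 151 = 720000 / 151
= 4768.2 ms


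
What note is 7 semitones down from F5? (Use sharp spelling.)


Let's work it out.
F5: chromatic position 5 in octave 5 → absolute = 5×12 + 5 = 65
Transpose down 7: 65 - 7 = 58
58 = 4×12 + 10 → A# in octave 4
Result = A#4


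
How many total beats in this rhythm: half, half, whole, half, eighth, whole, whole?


Step by step:
Beat values:
  half = 2 beats
  half = 2 beats
  whole = 4 beats
  half = 2 beats
  eighth = 0.5 beats
  whole = 4 beats
  whole = 4 beats
Sum = 2 + 2 + 4 + 2 + 0.5 + 4 + 4
= 18.5 beats


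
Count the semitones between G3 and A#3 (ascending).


Solution.
Absolute semitone position = octave×12 + chromatic position
G3: 3×12 + 7 = 43
A#3: 3×12 + 10 = 46
Difference = 46 - 43 = 3
= 3 semitones


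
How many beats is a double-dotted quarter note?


Base quarter note = 1 beat
Dot 1 adds half the previous value: +1/2
Dot 2 adds half the previous value: +1/4
One double-dotted quarter = 1 + 1/2 + 1/4 = 7/4
= 7/4 beats


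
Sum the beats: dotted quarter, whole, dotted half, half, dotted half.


Step by step:
Beat values:
  dotted quarter = 1.5 beats
  whole = 4 beats
  dotted half = 3 beats
  half = 2 beats
  dotted half = 3 beats
Sum = 1.5 + 4 + 3 + 2 + 3
= 13.5 beats


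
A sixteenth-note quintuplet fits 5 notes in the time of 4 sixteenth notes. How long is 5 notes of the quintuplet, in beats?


Quintuplet: 5 notes occupy the space of 4 sixteenth notes
Space = 4 × 1/4 = 1 beat
Each quintuplet note = 1 / 5 = 1/5 beats
5 notes = 5 × 1/5 = 1
= 1 beat


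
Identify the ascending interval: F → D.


Letter names: F → D spans 6 letter names → a 6th
Semitones: F → D = 9 half-steps
A 6th of 9 semitones is a major 6th
= major 6th


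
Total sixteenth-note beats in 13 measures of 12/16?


Working:
Time signature 12/16: the bottom number 16 means the sixteenth note gets one count
The top number 12 means 12 sixteenth-note beats per measure
Total = 12 × 13 measures
= 156 sixteenth-note beats


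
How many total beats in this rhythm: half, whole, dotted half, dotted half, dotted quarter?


Working:
Beat values:
  half = 2 beats
  whole = 4 beats
  dotted half = 3 beats
  dotted half = 3 beats
  dotted quarter = 1.5 beats
Sum = 2 + 4 + 3 + 3 + 1.5
= 13.5 beats


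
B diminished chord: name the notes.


Let's work it out.
Diminished triad = root + minor 3rd (3 semitones) + diminished 5th (6 semitones)
A triad on B stacks thirds, so the chord tones use letter names B-D-F
Root: B
Minor 3rd above B: D
Diminished 5th above B: F
Chord = B D F


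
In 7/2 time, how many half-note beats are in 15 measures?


Time signature 7/2: the bottom number 2 means the half note gets one count
The top number 7 means 7 half-note beats per measure
Total = 7 × 15 measures
= 105 half-note beats


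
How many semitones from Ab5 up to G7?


Working:
Absolute semitone position = octave×12 + chromatic position
Ab5: 5×12 + 8 = 68
G7: 7×12 + 7 = 91
Difference = 91 - 68 = 23
= 23 semitones


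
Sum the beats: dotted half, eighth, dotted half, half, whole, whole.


Solution.
Beat values:
  dotted half = 3 beats
  eighth = 0.5 beats
  dotted half = 3 beats
  half = 2 beats
  whole = 4 beats
  whole = 4 beats
Sum = 3 + 0.5 + 3 + 2 + 4 + 4
= 16.5 beats


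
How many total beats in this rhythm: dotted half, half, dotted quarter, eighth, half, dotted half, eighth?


Reasoning:
Beat values:
  dotted half = 3 beats
  half = 2 beats
  dotted quarter = 1.5 beats
  eighth = 0.5 beats
  half = 2 beats
  dotted half = 3 beats
  eighth = 0.5 beats
Sum = 3 + 2 + 1.5 + 0.5 + 2 + 3 + 0.5
= 12.5 beats


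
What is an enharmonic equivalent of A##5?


Working:
Enharmonic notes sound the same pitch but are spelled with different letter names
A## and B name the same pitch class
= B5


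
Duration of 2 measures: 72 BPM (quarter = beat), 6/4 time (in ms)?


Step by step:
Quarter-note beat duration = 60000 / 72 ms
Beats per measure (6/4) = 6
One measure = 6 × 60000 / 72 = 360000 / 72 ms
2 measures = 2 × 360000 / 72 = 720000 / 72
= 10000.0 ms


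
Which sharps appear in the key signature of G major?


Step by step:
Sharp major keys follow the circle of fifths: C(0), G(1), D(2), A(3), E(4), B(5), F#(6), C#(7)
G major has 1 sharp
Order of sharps: F# C# G# D# A# E# B# → first 1: F#
= F#


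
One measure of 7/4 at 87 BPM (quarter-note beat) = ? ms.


Quarter-note beat duration = 60000 / 87 ms
Beats per measure (7/4) = 7
One measure = 7 × 60000 / 87 = 420000 / 87 ms
= 4827.6 ms


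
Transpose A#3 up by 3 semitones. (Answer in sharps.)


Step by step:
A#3: chromatic position 10 in octave 3 → absolute = 3×12 + 10 = 46
Transpose up 3: 46 + 3 = 49
49 = 4×12 + 1 → C# in octave 4
Result = C#4


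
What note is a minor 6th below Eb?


Reasoning:
A 6th spans 6 letter names, so from E we land on G
A minor 6th = 8 semitones below Eb
Spell G at that pitch: G
= G


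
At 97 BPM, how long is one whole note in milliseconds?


Solution.
One quarter-note beat = 60000 / BPM = 60000 / 97 ms
Whole note = 4 × quarter note
Duration = 4 × 60000 / 97 = 240000 / 97
= 2474.2 ms


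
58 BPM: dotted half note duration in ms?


Working:
One quarter-note beat = 60000 / BPM = 60000 / 58 ms
Dotted half note = 3 × quarter note
Duration = 3 × 60000 / 58 = 180000 / 58
= 3103.4 ms


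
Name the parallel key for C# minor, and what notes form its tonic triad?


Working:
Parallel keys share the same tonic but differ in mode
C# minor → parallel is C# major
Tonic triad of C# major = C# E# G#
= C# major; triad = C# E# G#


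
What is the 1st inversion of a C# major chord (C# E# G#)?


Reasoning:
Root position: C# E# G#
1st inversion: move root up an octave
Bass note: E#
Notes (bottom to top) = E# G# C#


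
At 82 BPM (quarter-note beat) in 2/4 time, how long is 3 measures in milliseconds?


Working:
Quarter-note beat duration = 60000 / 82 ms
Beats per measure (2/4) = 2
One measure = 2 × 60000 / 82 = 120000 / 82 ms
3 measures = 3 × 120000 / 82 = 360000 / 82
= 4390.2 ms


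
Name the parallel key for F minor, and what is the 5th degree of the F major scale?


Parallel keys share the same tonic but differ in mode
F minor → parallel is F major
F major scale: F G A Bb C D E
= F major; 5th degree = C


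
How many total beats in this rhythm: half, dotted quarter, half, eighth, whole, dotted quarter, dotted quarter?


Working:
Beat values:
  half = 2 beats
  dotted quarter = 1.5 beats
  half = 2 beats
  eighth = 0.5 beats
  whole = 4 beats
  dotted quarter = 1.5 beats
  dotted quarter = 1.5 beats
Sum = 2 + 1.5 + 2 + 0.5 + 4 + 1.5 + 1.5
= 13 beats


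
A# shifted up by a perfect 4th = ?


perfect 4th: 4 letter names, 5 semitones
Letter: A + 3 → D
Pitch: A# + 5 semitones, spelled as a D → D#
= D#


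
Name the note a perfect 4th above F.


A 4th spans 4 letter names, so from F we land on B
A perfect 4th = 5 semitones above F
Spell B at that pitch: Bb
= Bb


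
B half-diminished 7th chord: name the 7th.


Step by step:
Half-diminished 7th chord = root + minor 3rd + diminished 5th + minor 7th
Seventh chords stack in thirds, so the letter names are B-D-F-A
Root: B
Minor 3rd above B: D
Diminished 5th above B: F
Minor 7th above B: A
The 7th = A


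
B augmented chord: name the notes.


Working:
Augmented triad = root + major 3rd (4 semitones) + augmented 5th (8 semitones)
A triad on B stacks thirds, so the chord tones use letter names B-D-F
Root: B
Major 3rd above B: D#
Augmented 5th above B: F##
Chord = B D# F##


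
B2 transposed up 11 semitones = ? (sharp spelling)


Let's work it out.
B2: chromatic position 11 in octave 2 → absolute = 2×12 + 11 = 35
Transpose up 11: 35 + 11 = 46
46 = 3×12 + 10 → A# in octave 3
Result = A#3


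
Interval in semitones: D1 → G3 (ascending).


Reasoning:
Absolute semitone position = octave×12 + chromatic position
D1: 1×12 + 2 = 14
G3: 3×12 + 7 = 43
Difference = 43 - 14 = 29
= 29 semitones


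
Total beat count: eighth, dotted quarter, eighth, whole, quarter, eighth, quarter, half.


Beat values:
  eighth = 0.5 beats
  dotted quarter = 1.5 beats
  eighth = 0.5 beats
  whole = 4 beats
  quarter = 1 beat
  eighth = 0.5 beats
  quarter = 1 beat
  half = 2 beats
Sum = 0.5 + 1.5 + 0.5 + 4 + 1 + 0.5 + 1 + 2
= 11 beats


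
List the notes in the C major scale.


Reasoning:
Major scale pattern: W-W-H-W-W-W-H (2-2-1-2-2-2-1 semitones)
Starting from C:
  C + 2 semitones → D
  D + 2 semitones → E
  E + 1 semitone → F
  F + 2 semitones → G
  G + 2 semitones → A
  A + 2 semitones → B
  B + 1 semitone → C
Scale = C D E F G A B


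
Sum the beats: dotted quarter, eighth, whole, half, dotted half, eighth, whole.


Let's work it out.
Beat values:
  dotted quarter = 1.5 beats
  eighth = 0.5 beats
  whole = 4 beats
  half = 2 beats
  dotted half = 3 beats
  eighth = 0.5 beats
  whole = 4 beats
Sum = 1.5 + 0.5 + 4 + 2 + 3 + 0.5 + 4
= 15.5 beats


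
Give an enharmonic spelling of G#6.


Enharmonic notes sound the same pitch but are spelled with different letter names
G# and Ab name the same pitch class
= Ab6


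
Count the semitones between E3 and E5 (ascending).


Step by step:
Absolute semitone position = octave×12 + chromatic position
E3: 3×12 + 4 = 40
E5: 5×12 + 4 = 64
Difference = 64 - 40 = 24
= 24 semitones


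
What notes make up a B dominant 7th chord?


Let's work it out.
Dominant 7th chord = root + major 3rd + perfect 5th + minor 7th
Seventh chords stack in thirds, so the letter names are B-D-F-A
Root: B
Major 3rd above B: D#
Perfect 5th above B: F#
Minor 7th above B: A
Chord = B D# F# A


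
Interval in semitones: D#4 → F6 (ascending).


Reasoning:
Absolute semitone position = octave×12 + chromatic position
D#4: 4×12 + 3 = 51
F6: 6×12 + 5 = 77
Difference = 77 - 51 = 26
= 26 semitones


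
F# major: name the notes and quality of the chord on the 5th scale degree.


Step by step:
F# major scale: F# G# A# B C# D# E#
Diatonic triad on degree 5 stacks scale notes 5, 7, 2: C# E# G#
C#→E# = 4 semitones; C#→G# = 7 semitones → major triad
= C# E# G# (major)


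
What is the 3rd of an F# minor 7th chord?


Let's work it out.
Minor 7th chord = root + minor 3rd + perfect 5th + minor 7th
Seventh chords stack in thirds, so the letter names are F-A-C-E
Root: F#
Minor 3rd above F#: A
Perfect 5th above F#: C#
Minor 7th above F#: E
The 3rd = A


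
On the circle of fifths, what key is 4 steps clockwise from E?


Solution.
Each clockwise step on the circle of fifths moves up a perfect 5th
From E: E → B → F#/Gb → Db → Ab
= Ab


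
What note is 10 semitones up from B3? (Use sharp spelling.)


Reasoning:
B3: chromatic position 11 in octave 3 → absolute = 3×12 + 11 = 47
Transpose up 10: 47 + 10 = 57
57 = 4×12 + 9 → A in octave 4
Result = A4


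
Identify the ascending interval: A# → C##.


Solution.
Letter names: A → C spans 3 letter names → a 3rd
Semitones: A# → C## = 4 half-steps
A 3rd of 4 semitones is a major 3rd
= major 3rd


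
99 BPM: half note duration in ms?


One quarter-note beat = 60000 / BPM = 60000 / 99 ms
Half note = 2 × quarter note
Duration = 2 × 60000 / 99 = 120000 / 99
= 1212.1 ms


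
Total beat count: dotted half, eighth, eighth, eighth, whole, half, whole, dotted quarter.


Working:
Beat values:
  dotted half = 3 beats
  eighth = 0.5 beats
  eighth = 0.5 beats
  eighth = 0.5 beats
  whole = 4 beats
  half = 2 beats
  whole = 4 beats
  dotted quarter = 1.5 beats
Sum = 3 + 0.5 + 0.5 + 0.5 + 4 + 2 + 4 + 1.5
= 16 beats


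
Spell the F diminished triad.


Solution.
Diminished triad = root + minor 3rd (3 semitones) + diminished 5th (6 semitones)
A triad on F stacks thirds, so the chord tones use letter names F-A-C
Root: F
Minor 3rd above F: Ab
Diminished 5th above F: Cb
Chord = F Ab Cb


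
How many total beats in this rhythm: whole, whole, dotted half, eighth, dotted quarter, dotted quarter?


Let's work it out.
Beat values:
  whole = 4 beats
  whole = 4 beats
  dotted half = 3 beats
  eighth = 0.5 beats
  dotted quarter = 1.5 beats
  dotted quarter = 1.5 beats
Sum = 4 + 4 + 3 + 0.5 + 1.5 + 1.5
= 14.5 beats
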